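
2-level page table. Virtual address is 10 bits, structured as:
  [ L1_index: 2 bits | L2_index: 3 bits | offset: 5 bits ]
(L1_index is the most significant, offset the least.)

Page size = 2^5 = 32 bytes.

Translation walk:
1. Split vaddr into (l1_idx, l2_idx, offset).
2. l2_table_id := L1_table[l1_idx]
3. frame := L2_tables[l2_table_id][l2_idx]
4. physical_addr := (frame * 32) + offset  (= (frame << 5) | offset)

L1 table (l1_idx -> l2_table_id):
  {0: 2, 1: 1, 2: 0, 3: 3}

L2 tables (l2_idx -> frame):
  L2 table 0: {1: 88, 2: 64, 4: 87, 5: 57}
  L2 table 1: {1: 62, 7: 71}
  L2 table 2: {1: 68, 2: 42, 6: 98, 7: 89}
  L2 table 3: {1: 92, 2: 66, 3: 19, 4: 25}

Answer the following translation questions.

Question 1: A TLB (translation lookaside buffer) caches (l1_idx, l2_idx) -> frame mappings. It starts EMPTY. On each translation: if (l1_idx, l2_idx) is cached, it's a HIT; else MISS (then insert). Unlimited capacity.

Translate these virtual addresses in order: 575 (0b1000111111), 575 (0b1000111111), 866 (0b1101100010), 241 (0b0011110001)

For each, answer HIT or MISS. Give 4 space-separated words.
Answer: MISS HIT MISS MISS

Derivation:
vaddr=575: (2,1) not in TLB -> MISS, insert
vaddr=575: (2,1) in TLB -> HIT
vaddr=866: (3,3) not in TLB -> MISS, insert
vaddr=241: (0,7) not in TLB -> MISS, insert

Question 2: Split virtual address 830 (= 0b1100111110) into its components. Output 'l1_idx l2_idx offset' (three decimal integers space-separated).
vaddr = 830 = 0b1100111110
  top 2 bits -> l1_idx = 3
  next 3 bits -> l2_idx = 1
  bottom 5 bits -> offset = 30

Answer: 3 1 30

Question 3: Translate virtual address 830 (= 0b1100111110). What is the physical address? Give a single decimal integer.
vaddr = 830 = 0b1100111110
Split: l1_idx=3, l2_idx=1, offset=30
L1[3] = 3
L2[3][1] = 92
paddr = 92 * 32 + 30 = 2974

Answer: 2974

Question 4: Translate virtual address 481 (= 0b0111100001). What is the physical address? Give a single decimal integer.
Answer: 2273

Derivation:
vaddr = 481 = 0b0111100001
Split: l1_idx=1, l2_idx=7, offset=1
L1[1] = 1
L2[1][7] = 71
paddr = 71 * 32 + 1 = 2273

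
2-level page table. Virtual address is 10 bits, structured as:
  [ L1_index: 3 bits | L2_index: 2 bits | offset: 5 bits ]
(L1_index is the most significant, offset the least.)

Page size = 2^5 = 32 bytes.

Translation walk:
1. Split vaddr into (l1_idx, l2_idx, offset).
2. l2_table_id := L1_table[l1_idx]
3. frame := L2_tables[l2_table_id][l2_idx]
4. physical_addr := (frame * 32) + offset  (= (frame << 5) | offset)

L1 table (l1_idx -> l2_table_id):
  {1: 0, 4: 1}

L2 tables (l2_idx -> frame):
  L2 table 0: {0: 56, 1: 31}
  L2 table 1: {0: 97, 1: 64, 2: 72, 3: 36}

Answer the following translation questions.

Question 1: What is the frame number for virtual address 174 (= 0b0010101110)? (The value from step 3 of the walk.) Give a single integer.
Answer: 31

Derivation:
vaddr = 174: l1_idx=1, l2_idx=1
L1[1] = 0; L2[0][1] = 31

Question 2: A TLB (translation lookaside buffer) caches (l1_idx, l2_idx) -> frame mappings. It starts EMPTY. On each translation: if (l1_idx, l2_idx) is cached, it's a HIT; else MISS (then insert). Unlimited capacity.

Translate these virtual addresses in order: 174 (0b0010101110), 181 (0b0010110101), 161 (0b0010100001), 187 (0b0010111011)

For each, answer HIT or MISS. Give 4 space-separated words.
vaddr=174: (1,1) not in TLB -> MISS, insert
vaddr=181: (1,1) in TLB -> HIT
vaddr=161: (1,1) in TLB -> HIT
vaddr=187: (1,1) in TLB -> HIT

Answer: MISS HIT HIT HIT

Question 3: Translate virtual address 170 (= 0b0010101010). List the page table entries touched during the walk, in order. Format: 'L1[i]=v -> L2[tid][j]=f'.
Answer: L1[1]=0 -> L2[0][1]=31

Derivation:
vaddr = 170 = 0b0010101010
Split: l1_idx=1, l2_idx=1, offset=10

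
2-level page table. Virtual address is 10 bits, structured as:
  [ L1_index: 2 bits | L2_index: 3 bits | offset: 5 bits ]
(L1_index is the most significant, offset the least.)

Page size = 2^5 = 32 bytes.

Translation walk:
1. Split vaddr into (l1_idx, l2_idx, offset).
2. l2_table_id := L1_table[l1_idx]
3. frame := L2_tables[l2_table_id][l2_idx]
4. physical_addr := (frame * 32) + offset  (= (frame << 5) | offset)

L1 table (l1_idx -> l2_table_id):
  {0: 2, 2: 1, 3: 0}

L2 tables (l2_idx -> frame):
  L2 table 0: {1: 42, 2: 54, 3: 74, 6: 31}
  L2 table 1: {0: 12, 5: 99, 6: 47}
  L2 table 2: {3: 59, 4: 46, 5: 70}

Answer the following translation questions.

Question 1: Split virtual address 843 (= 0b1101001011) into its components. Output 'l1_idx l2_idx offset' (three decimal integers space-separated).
vaddr = 843 = 0b1101001011
  top 2 bits -> l1_idx = 3
  next 3 bits -> l2_idx = 2
  bottom 5 bits -> offset = 11

Answer: 3 2 11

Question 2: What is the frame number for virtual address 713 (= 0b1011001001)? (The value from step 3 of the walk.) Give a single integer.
vaddr = 713: l1_idx=2, l2_idx=6
L1[2] = 1; L2[1][6] = 47

Answer: 47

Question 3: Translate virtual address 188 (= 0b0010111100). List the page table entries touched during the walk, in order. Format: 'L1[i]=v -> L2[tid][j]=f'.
vaddr = 188 = 0b0010111100
Split: l1_idx=0, l2_idx=5, offset=28

Answer: L1[0]=2 -> L2[2][5]=70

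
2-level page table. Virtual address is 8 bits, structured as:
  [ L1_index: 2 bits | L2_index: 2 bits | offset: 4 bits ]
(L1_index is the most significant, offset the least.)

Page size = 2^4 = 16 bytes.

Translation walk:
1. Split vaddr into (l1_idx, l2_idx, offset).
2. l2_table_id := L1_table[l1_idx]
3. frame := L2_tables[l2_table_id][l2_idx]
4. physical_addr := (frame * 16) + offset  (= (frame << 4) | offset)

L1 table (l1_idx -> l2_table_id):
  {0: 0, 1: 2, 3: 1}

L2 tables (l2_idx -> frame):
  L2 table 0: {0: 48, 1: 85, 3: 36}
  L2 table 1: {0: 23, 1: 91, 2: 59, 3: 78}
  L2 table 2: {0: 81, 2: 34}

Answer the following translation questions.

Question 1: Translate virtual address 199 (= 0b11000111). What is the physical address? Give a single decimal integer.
Answer: 375

Derivation:
vaddr = 199 = 0b11000111
Split: l1_idx=3, l2_idx=0, offset=7
L1[3] = 1
L2[1][0] = 23
paddr = 23 * 16 + 7 = 375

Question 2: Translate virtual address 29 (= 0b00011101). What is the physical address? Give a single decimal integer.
Answer: 1373

Derivation:
vaddr = 29 = 0b00011101
Split: l1_idx=0, l2_idx=1, offset=13
L1[0] = 0
L2[0][1] = 85
paddr = 85 * 16 + 13 = 1373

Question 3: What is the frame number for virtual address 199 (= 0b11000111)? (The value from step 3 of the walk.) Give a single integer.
Answer: 23

Derivation:
vaddr = 199: l1_idx=3, l2_idx=0
L1[3] = 1; L2[1][0] = 23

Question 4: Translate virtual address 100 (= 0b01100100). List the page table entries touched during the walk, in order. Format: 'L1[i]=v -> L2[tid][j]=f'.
Answer: L1[1]=2 -> L2[2][2]=34

Derivation:
vaddr = 100 = 0b01100100
Split: l1_idx=1, l2_idx=2, offset=4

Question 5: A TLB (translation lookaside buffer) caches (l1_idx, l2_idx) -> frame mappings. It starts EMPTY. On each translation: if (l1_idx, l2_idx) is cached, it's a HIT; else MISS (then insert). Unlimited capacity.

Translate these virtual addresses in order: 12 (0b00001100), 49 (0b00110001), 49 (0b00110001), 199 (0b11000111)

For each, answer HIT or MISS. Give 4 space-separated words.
vaddr=12: (0,0) not in TLB -> MISS, insert
vaddr=49: (0,3) not in TLB -> MISS, insert
vaddr=49: (0,3) in TLB -> HIT
vaddr=199: (3,0) not in TLB -> MISS, insert

Answer: MISS MISS HIT MISS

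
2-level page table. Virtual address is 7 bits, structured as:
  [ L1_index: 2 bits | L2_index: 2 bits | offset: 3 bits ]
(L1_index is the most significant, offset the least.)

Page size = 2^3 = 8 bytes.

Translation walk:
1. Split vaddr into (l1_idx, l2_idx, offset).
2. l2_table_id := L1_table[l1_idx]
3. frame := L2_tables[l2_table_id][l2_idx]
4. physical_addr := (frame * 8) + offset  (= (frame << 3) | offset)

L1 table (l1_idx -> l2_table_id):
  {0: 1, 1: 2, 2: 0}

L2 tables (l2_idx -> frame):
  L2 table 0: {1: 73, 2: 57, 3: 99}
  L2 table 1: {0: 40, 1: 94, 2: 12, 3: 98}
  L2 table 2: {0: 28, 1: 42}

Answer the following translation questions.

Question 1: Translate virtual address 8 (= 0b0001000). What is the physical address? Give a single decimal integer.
Answer: 752

Derivation:
vaddr = 8 = 0b0001000
Split: l1_idx=0, l2_idx=1, offset=0
L1[0] = 1
L2[1][1] = 94
paddr = 94 * 8 + 0 = 752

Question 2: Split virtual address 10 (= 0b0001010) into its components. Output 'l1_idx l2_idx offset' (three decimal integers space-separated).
Answer: 0 1 2

Derivation:
vaddr = 10 = 0b0001010
  top 2 bits -> l1_idx = 0
  next 2 bits -> l2_idx = 1
  bottom 3 bits -> offset = 2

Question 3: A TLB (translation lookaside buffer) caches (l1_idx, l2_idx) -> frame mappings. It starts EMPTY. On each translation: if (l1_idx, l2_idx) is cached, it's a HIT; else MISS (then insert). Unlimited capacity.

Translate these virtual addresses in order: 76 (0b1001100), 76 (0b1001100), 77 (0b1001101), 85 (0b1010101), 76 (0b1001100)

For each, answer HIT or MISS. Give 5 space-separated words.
Answer: MISS HIT HIT MISS HIT

Derivation:
vaddr=76: (2,1) not in TLB -> MISS, insert
vaddr=76: (2,1) in TLB -> HIT
vaddr=77: (2,1) in TLB -> HIT
vaddr=85: (2,2) not in TLB -> MISS, insert
vaddr=76: (2,1) in TLB -> HIT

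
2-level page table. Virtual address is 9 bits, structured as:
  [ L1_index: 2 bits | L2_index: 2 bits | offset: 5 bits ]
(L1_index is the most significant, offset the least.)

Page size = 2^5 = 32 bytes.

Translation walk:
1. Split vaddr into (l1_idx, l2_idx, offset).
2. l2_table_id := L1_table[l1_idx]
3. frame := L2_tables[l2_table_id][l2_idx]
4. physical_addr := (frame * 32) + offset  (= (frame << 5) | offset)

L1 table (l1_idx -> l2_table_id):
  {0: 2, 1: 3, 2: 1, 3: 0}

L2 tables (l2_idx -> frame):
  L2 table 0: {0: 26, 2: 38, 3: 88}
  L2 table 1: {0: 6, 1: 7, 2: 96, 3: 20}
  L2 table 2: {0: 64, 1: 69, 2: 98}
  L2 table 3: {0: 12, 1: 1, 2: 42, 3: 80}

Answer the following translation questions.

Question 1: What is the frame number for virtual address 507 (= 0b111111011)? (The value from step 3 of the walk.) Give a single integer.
vaddr = 507: l1_idx=3, l2_idx=3
L1[3] = 0; L2[0][3] = 88

Answer: 88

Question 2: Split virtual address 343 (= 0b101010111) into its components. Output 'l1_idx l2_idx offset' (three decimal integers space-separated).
Answer: 2 2 23

Derivation:
vaddr = 343 = 0b101010111
  top 2 bits -> l1_idx = 2
  next 2 bits -> l2_idx = 2
  bottom 5 bits -> offset = 23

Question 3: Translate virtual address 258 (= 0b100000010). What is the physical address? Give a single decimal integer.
vaddr = 258 = 0b100000010
Split: l1_idx=2, l2_idx=0, offset=2
L1[2] = 1
L2[1][0] = 6
paddr = 6 * 32 + 2 = 194

Answer: 194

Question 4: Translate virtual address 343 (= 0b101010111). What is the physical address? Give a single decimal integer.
vaddr = 343 = 0b101010111
Split: l1_idx=2, l2_idx=2, offset=23
L1[2] = 1
L2[1][2] = 96
paddr = 96 * 32 + 23 = 3095

Answer: 3095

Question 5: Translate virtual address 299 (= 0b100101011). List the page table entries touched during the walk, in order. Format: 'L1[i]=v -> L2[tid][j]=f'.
Answer: L1[2]=1 -> L2[1][1]=7

Derivation:
vaddr = 299 = 0b100101011
Split: l1_idx=2, l2_idx=1, offset=11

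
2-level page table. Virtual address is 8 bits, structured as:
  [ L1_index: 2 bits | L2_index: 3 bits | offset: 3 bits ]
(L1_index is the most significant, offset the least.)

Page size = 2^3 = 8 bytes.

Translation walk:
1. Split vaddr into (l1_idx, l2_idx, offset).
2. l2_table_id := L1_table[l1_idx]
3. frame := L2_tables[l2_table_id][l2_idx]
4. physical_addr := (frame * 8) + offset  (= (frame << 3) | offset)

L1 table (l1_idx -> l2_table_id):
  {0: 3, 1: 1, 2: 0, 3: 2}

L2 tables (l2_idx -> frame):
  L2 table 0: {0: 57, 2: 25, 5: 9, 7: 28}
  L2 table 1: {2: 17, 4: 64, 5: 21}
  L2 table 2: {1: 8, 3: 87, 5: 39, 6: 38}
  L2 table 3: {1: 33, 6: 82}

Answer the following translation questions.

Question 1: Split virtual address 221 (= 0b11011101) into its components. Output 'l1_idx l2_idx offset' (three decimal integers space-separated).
Answer: 3 3 5

Derivation:
vaddr = 221 = 0b11011101
  top 2 bits -> l1_idx = 3
  next 3 bits -> l2_idx = 3
  bottom 3 bits -> offset = 5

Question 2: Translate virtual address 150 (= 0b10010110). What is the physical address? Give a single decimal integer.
Answer: 206

Derivation:
vaddr = 150 = 0b10010110
Split: l1_idx=2, l2_idx=2, offset=6
L1[2] = 0
L2[0][2] = 25
paddr = 25 * 8 + 6 = 206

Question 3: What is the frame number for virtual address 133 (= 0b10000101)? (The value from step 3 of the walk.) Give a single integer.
vaddr = 133: l1_idx=2, l2_idx=0
L1[2] = 0; L2[0][0] = 57

Answer: 57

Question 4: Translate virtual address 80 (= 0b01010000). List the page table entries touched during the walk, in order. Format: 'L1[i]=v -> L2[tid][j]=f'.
vaddr = 80 = 0b01010000
Split: l1_idx=1, l2_idx=2, offset=0

Answer: L1[1]=1 -> L2[1][2]=17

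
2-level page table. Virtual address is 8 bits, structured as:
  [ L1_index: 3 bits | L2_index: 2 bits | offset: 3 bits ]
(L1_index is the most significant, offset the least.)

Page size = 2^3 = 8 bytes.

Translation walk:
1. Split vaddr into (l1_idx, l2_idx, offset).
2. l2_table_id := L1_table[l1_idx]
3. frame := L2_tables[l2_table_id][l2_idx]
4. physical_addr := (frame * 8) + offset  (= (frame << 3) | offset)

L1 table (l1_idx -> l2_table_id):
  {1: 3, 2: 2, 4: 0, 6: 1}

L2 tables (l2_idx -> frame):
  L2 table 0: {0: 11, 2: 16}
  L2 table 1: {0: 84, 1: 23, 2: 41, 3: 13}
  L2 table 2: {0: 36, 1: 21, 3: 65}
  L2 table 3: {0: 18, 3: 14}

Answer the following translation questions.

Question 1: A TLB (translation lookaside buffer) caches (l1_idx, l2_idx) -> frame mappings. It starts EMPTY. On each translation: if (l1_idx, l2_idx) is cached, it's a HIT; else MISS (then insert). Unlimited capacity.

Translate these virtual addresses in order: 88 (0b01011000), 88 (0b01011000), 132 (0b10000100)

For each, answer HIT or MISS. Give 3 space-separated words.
vaddr=88: (2,3) not in TLB -> MISS, insert
vaddr=88: (2,3) in TLB -> HIT
vaddr=132: (4,0) not in TLB -> MISS, insert

Answer: MISS HIT MISS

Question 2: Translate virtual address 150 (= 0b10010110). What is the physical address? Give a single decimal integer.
Answer: 134

Derivation:
vaddr = 150 = 0b10010110
Split: l1_idx=4, l2_idx=2, offset=6
L1[4] = 0
L2[0][2] = 16
paddr = 16 * 8 + 6 = 134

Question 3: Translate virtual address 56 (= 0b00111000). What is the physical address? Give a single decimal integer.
Answer: 112

Derivation:
vaddr = 56 = 0b00111000
Split: l1_idx=1, l2_idx=3, offset=0
L1[1] = 3
L2[3][3] = 14
paddr = 14 * 8 + 0 = 112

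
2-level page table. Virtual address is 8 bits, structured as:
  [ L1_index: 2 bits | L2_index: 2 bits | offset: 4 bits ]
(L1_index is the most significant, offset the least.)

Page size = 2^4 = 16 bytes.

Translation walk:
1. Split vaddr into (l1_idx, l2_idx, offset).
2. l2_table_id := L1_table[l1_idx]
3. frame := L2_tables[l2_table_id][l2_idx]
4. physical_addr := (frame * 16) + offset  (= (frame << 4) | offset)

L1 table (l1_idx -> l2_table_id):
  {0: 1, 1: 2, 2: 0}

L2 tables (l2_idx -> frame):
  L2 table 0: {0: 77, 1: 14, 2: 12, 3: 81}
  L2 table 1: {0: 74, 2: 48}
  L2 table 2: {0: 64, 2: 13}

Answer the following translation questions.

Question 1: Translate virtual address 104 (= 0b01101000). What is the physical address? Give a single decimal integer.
vaddr = 104 = 0b01101000
Split: l1_idx=1, l2_idx=2, offset=8
L1[1] = 2
L2[2][2] = 13
paddr = 13 * 16 + 8 = 216

Answer: 216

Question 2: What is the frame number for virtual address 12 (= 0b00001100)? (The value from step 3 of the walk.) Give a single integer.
vaddr = 12: l1_idx=0, l2_idx=0
L1[0] = 1; L2[1][0] = 74

Answer: 74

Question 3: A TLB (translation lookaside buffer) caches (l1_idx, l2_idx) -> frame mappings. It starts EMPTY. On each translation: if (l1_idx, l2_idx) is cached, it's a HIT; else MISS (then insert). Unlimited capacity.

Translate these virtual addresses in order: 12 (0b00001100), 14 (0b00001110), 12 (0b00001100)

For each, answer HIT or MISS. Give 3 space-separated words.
vaddr=12: (0,0) not in TLB -> MISS, insert
vaddr=14: (0,0) in TLB -> HIT
vaddr=12: (0,0) in TLB -> HIT

Answer: MISS HIT HIT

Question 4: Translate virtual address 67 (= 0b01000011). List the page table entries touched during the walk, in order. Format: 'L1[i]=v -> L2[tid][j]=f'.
Answer: L1[1]=2 -> L2[2][0]=64

Derivation:
vaddr = 67 = 0b01000011
Split: l1_idx=1, l2_idx=0, offset=3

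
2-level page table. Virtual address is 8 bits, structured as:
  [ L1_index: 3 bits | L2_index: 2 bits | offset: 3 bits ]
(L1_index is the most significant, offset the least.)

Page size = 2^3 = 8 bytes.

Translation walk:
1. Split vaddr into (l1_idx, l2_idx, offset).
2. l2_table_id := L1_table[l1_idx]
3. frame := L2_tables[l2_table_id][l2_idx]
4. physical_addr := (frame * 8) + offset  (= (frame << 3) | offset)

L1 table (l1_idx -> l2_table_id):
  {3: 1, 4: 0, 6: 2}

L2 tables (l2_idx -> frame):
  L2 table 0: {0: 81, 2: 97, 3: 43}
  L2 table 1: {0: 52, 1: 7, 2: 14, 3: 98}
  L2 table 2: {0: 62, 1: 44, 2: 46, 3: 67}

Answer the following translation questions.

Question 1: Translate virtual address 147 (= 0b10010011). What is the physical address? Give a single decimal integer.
vaddr = 147 = 0b10010011
Split: l1_idx=4, l2_idx=2, offset=3
L1[4] = 0
L2[0][2] = 97
paddr = 97 * 8 + 3 = 779

Answer: 779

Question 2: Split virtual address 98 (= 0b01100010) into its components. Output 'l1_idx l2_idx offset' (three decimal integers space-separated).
Answer: 3 0 2

Derivation:
vaddr = 98 = 0b01100010
  top 3 bits -> l1_idx = 3
  next 2 bits -> l2_idx = 0
  bottom 3 bits -> offset = 2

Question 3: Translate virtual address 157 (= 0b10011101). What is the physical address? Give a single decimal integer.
vaddr = 157 = 0b10011101
Split: l1_idx=4, l2_idx=3, offset=5
L1[4] = 0
L2[0][3] = 43
paddr = 43 * 8 + 5 = 349

Answer: 349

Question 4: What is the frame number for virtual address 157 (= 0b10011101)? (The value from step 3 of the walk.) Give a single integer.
Answer: 43

Derivation:
vaddr = 157: l1_idx=4, l2_idx=3
L1[4] = 0; L2[0][3] = 43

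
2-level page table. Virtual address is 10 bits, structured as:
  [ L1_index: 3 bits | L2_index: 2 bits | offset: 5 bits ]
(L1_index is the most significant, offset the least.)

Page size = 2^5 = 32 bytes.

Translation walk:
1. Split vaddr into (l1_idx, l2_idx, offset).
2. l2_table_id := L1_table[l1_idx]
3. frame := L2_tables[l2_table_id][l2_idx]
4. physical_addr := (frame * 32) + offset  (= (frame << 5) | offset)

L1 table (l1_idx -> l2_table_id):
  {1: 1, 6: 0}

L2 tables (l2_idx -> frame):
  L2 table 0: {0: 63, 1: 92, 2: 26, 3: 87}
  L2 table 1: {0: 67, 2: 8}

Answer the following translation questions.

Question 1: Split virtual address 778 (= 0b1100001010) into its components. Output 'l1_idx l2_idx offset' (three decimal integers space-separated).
vaddr = 778 = 0b1100001010
  top 3 bits -> l1_idx = 6
  next 2 bits -> l2_idx = 0
  bottom 5 bits -> offset = 10

Answer: 6 0 10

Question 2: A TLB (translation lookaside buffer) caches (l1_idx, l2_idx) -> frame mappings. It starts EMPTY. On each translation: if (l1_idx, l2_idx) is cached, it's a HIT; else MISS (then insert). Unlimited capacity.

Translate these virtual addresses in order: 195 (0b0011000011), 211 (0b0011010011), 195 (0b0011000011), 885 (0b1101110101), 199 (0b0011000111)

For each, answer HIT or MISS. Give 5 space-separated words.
vaddr=195: (1,2) not in TLB -> MISS, insert
vaddr=211: (1,2) in TLB -> HIT
vaddr=195: (1,2) in TLB -> HIT
vaddr=885: (6,3) not in TLB -> MISS, insert
vaddr=199: (1,2) in TLB -> HIT

Answer: MISS HIT HIT MISS HIT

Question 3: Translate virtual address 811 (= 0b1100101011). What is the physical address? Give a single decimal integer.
Answer: 2955

Derivation:
vaddr = 811 = 0b1100101011
Split: l1_idx=6, l2_idx=1, offset=11
L1[6] = 0
L2[0][1] = 92
paddr = 92 * 32 + 11 = 2955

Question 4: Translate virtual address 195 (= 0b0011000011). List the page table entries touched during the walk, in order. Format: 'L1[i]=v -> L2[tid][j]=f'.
Answer: L1[1]=1 -> L2[1][2]=8

Derivation:
vaddr = 195 = 0b0011000011
Split: l1_idx=1, l2_idx=2, offset=3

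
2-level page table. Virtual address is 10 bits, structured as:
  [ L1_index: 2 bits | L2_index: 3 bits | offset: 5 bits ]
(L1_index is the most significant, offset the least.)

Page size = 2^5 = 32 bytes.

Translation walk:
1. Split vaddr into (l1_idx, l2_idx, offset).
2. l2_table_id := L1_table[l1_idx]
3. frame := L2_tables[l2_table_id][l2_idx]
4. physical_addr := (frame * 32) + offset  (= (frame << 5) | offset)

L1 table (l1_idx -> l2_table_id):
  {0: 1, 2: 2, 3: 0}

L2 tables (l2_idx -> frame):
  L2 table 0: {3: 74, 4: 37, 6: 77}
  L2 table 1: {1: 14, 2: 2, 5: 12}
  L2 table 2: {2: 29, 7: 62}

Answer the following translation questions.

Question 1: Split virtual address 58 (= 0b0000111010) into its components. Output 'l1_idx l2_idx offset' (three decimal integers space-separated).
vaddr = 58 = 0b0000111010
  top 2 bits -> l1_idx = 0
  next 3 bits -> l2_idx = 1
  bottom 5 bits -> offset = 26

Answer: 0 1 26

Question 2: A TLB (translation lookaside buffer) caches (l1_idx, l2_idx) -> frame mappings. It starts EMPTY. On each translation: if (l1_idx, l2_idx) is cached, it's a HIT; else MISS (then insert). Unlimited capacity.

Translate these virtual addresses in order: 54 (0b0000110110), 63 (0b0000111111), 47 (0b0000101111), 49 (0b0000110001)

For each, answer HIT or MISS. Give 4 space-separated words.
Answer: MISS HIT HIT HIT

Derivation:
vaddr=54: (0,1) not in TLB -> MISS, insert
vaddr=63: (0,1) in TLB -> HIT
vaddr=47: (0,1) in TLB -> HIT
vaddr=49: (0,1) in TLB -> HIT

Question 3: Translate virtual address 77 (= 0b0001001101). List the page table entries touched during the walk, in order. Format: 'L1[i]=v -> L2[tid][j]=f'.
vaddr = 77 = 0b0001001101
Split: l1_idx=0, l2_idx=2, offset=13

Answer: L1[0]=1 -> L2[1][2]=2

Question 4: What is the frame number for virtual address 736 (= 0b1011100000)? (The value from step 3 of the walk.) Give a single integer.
Answer: 62

Derivation:
vaddr = 736: l1_idx=2, l2_idx=7
L1[2] = 2; L2[2][7] = 62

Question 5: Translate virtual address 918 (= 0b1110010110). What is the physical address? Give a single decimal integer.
Answer: 1206

Derivation:
vaddr = 918 = 0b1110010110
Split: l1_idx=3, l2_idx=4, offset=22
L1[3] = 0
L2[0][4] = 37
paddr = 37 * 32 + 22 = 1206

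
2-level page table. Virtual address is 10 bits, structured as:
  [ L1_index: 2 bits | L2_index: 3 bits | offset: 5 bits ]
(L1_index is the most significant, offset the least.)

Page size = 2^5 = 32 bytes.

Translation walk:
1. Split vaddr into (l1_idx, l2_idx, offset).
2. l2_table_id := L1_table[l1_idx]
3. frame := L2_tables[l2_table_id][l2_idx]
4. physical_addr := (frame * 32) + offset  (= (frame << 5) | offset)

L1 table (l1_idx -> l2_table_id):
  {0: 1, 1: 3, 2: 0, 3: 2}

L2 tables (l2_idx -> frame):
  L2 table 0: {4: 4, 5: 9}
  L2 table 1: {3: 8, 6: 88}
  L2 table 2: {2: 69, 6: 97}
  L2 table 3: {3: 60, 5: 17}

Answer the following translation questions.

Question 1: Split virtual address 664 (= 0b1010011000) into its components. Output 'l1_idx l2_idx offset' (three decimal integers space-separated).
vaddr = 664 = 0b1010011000
  top 2 bits -> l1_idx = 2
  next 3 bits -> l2_idx = 4
  bottom 5 bits -> offset = 24

Answer: 2 4 24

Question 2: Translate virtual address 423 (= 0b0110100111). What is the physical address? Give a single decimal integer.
vaddr = 423 = 0b0110100111
Split: l1_idx=1, l2_idx=5, offset=7
L1[1] = 3
L2[3][5] = 17
paddr = 17 * 32 + 7 = 551

Answer: 551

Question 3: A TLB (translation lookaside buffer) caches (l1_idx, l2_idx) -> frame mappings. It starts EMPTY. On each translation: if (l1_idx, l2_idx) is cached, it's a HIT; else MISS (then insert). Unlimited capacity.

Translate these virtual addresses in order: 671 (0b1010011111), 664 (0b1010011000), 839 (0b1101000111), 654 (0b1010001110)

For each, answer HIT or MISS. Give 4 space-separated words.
vaddr=671: (2,4) not in TLB -> MISS, insert
vaddr=664: (2,4) in TLB -> HIT
vaddr=839: (3,2) not in TLB -> MISS, insert
vaddr=654: (2,4) in TLB -> HIT

Answer: MISS HIT MISS HIT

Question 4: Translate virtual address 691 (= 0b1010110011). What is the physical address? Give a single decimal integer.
vaddr = 691 = 0b1010110011
Split: l1_idx=2, l2_idx=5, offset=19
L1[2] = 0
L2[0][5] = 9
paddr = 9 * 32 + 19 = 307

Answer: 307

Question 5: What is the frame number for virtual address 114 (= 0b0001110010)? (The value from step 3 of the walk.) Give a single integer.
vaddr = 114: l1_idx=0, l2_idx=3
L1[0] = 1; L2[1][3] = 8

Answer: 8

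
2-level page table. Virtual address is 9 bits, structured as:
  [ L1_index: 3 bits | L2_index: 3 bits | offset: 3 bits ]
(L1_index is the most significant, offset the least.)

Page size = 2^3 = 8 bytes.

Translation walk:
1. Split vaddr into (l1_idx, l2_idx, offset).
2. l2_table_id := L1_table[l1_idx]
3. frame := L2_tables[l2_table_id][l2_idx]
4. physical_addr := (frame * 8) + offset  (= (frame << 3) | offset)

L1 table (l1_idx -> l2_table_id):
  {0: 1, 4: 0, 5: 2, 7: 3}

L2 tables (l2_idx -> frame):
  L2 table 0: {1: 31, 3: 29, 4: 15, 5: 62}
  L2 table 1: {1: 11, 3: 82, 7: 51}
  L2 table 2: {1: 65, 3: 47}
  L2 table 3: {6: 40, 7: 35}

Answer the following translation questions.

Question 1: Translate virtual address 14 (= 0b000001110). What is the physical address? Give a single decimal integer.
Answer: 94

Derivation:
vaddr = 14 = 0b000001110
Split: l1_idx=0, l2_idx=1, offset=6
L1[0] = 1
L2[1][1] = 11
paddr = 11 * 8 + 6 = 94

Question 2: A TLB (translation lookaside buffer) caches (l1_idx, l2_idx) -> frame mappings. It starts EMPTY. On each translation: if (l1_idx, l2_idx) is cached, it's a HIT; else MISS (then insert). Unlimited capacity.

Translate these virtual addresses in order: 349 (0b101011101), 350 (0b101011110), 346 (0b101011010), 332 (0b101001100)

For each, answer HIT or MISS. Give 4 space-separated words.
Answer: MISS HIT HIT MISS

Derivation:
vaddr=349: (5,3) not in TLB -> MISS, insert
vaddr=350: (5,3) in TLB -> HIT
vaddr=346: (5,3) in TLB -> HIT
vaddr=332: (5,1) not in TLB -> MISS, insert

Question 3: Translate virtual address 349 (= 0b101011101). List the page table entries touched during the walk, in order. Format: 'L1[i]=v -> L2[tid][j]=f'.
vaddr = 349 = 0b101011101
Split: l1_idx=5, l2_idx=3, offset=5

Answer: L1[5]=2 -> L2[2][3]=47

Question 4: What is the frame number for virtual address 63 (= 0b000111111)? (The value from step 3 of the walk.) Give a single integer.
vaddr = 63: l1_idx=0, l2_idx=7
L1[0] = 1; L2[1][7] = 51

Answer: 51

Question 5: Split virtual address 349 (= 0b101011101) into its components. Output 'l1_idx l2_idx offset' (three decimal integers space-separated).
Answer: 5 3 5

Derivation:
vaddr = 349 = 0b101011101
  top 3 bits -> l1_idx = 5
  next 3 bits -> l2_idx = 3
  bottom 3 bits -> offset = 5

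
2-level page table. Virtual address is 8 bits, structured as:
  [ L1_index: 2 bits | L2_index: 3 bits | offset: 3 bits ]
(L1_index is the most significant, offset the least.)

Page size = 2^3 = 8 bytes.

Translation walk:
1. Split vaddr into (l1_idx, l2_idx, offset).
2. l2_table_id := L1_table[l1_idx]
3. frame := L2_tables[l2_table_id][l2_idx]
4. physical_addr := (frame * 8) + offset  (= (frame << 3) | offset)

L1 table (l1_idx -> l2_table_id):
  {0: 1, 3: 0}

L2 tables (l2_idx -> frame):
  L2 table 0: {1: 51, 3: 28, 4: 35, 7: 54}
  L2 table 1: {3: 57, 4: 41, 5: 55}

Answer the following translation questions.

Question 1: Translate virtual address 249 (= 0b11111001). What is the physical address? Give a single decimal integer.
vaddr = 249 = 0b11111001
Split: l1_idx=3, l2_idx=7, offset=1
L1[3] = 0
L2[0][7] = 54
paddr = 54 * 8 + 1 = 433

Answer: 433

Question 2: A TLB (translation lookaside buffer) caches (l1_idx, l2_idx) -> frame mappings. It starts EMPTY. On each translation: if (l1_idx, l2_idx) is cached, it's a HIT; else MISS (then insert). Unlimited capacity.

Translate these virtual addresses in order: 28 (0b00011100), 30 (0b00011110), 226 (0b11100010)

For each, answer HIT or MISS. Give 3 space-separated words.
Answer: MISS HIT MISS

Derivation:
vaddr=28: (0,3) not in TLB -> MISS, insert
vaddr=30: (0,3) in TLB -> HIT
vaddr=226: (3,4) not in TLB -> MISS, insert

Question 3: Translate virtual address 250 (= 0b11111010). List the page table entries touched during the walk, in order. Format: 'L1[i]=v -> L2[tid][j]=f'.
vaddr = 250 = 0b11111010
Split: l1_idx=3, l2_idx=7, offset=2

Answer: L1[3]=0 -> L2[0][7]=54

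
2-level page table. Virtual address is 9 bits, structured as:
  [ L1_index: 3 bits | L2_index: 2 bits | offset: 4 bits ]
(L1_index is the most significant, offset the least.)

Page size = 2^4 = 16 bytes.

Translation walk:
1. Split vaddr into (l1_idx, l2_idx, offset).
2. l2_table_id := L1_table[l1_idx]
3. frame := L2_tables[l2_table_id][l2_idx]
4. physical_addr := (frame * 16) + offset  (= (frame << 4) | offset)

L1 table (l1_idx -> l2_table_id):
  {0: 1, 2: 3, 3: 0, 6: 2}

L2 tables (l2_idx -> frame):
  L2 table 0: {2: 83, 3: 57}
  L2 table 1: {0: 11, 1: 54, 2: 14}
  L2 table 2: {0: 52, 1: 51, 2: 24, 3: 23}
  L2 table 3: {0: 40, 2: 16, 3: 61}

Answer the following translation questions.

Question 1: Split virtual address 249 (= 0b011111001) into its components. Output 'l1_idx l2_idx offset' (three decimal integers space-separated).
Answer: 3 3 9

Derivation:
vaddr = 249 = 0b011111001
  top 3 bits -> l1_idx = 3
  next 2 bits -> l2_idx = 3
  bottom 4 bits -> offset = 9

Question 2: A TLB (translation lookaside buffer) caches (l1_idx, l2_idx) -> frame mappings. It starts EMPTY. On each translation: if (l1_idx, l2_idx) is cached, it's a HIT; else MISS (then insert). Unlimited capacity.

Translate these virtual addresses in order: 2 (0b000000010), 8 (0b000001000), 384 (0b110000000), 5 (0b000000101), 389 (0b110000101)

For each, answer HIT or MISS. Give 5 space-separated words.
Answer: MISS HIT MISS HIT HIT

Derivation:
vaddr=2: (0,0) not in TLB -> MISS, insert
vaddr=8: (0,0) in TLB -> HIT
vaddr=384: (6,0) not in TLB -> MISS, insert
vaddr=5: (0,0) in TLB -> HIT
vaddr=389: (6,0) in TLB -> HIT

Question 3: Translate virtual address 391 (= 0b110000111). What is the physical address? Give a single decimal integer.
Answer: 839

Derivation:
vaddr = 391 = 0b110000111
Split: l1_idx=6, l2_idx=0, offset=7
L1[6] = 2
L2[2][0] = 52
paddr = 52 * 16 + 7 = 839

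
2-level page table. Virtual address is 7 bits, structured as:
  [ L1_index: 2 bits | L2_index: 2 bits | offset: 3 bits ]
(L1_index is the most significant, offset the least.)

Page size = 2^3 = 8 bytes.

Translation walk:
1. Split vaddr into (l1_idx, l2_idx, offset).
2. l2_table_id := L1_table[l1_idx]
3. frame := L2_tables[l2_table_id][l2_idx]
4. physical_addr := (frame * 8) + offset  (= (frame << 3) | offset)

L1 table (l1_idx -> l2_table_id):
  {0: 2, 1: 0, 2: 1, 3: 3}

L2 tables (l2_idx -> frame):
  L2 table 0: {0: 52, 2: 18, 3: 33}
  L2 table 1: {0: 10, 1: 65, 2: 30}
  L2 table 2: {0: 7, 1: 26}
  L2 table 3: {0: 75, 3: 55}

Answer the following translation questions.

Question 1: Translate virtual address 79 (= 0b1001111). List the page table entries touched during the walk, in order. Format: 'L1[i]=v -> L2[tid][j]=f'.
Answer: L1[2]=1 -> L2[1][1]=65

Derivation:
vaddr = 79 = 0b1001111
Split: l1_idx=2, l2_idx=1, offset=7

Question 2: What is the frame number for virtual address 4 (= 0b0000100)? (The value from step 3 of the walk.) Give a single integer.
vaddr = 4: l1_idx=0, l2_idx=0
L1[0] = 2; L2[2][0] = 7

Answer: 7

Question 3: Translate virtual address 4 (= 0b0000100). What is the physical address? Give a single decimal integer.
Answer: 60

Derivation:
vaddr = 4 = 0b0000100
Split: l1_idx=0, l2_idx=0, offset=4
L1[0] = 2
L2[2][0] = 7
paddr = 7 * 8 + 4 = 60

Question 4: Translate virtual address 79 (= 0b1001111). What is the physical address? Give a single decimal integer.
vaddr = 79 = 0b1001111
Split: l1_idx=2, l2_idx=1, offset=7
L1[2] = 1
L2[1][1] = 65
paddr = 65 * 8 + 7 = 527

Answer: 527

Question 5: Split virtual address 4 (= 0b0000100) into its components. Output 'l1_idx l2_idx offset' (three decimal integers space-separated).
Answer: 0 0 4

Derivation:
vaddr = 4 = 0b0000100
  top 2 bits -> l1_idx = 0
  next 2 bits -> l2_idx = 0
  bottom 3 bits -> offset = 4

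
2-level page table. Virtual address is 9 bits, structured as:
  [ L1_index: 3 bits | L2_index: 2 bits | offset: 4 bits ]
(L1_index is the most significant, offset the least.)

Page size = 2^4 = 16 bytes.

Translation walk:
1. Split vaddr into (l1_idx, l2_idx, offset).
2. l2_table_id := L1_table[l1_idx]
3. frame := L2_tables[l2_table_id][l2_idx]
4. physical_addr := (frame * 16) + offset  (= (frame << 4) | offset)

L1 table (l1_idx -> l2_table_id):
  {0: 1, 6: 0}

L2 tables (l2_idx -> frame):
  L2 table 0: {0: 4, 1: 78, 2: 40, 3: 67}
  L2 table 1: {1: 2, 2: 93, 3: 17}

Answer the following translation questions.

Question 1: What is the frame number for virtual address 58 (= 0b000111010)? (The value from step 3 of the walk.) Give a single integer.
Answer: 17

Derivation:
vaddr = 58: l1_idx=0, l2_idx=3
L1[0] = 1; L2[1][3] = 17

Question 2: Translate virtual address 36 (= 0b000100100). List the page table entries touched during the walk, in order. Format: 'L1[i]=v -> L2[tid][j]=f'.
Answer: L1[0]=1 -> L2[1][2]=93

Derivation:
vaddr = 36 = 0b000100100
Split: l1_idx=0, l2_idx=2, offset=4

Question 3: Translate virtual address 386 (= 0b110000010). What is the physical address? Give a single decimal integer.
Answer: 66

Derivation:
vaddr = 386 = 0b110000010
Split: l1_idx=6, l2_idx=0, offset=2
L1[6] = 0
L2[0][0] = 4
paddr = 4 * 16 + 2 = 66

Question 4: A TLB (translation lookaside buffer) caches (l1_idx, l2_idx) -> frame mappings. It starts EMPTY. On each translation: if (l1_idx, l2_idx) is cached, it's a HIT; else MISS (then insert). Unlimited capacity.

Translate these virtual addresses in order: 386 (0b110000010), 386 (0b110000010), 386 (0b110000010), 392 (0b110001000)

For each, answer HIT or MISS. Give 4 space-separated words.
Answer: MISS HIT HIT HIT

Derivation:
vaddr=386: (6,0) not in TLB -> MISS, insert
vaddr=386: (6,0) in TLB -> HIT
vaddr=386: (6,0) in TLB -> HIT
vaddr=392: (6,0) in TLB -> HIT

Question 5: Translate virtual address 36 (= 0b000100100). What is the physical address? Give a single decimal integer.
vaddr = 36 = 0b000100100
Split: l1_idx=0, l2_idx=2, offset=4
L1[0] = 1
L2[1][2] = 93
paddr = 93 * 16 + 4 = 1492

Answer: 1492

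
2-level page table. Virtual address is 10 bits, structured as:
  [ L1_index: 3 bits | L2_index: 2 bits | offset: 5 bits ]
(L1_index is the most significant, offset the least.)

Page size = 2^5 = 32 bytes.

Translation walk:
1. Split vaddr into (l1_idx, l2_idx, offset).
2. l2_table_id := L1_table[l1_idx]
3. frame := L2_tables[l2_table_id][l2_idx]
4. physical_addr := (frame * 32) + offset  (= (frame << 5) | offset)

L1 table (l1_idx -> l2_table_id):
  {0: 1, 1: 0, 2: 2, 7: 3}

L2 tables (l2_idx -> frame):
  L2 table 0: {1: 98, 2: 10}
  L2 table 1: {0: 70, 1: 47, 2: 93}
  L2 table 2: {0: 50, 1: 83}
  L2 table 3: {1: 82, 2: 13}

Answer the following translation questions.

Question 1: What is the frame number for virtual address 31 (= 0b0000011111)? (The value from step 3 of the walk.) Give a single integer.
vaddr = 31: l1_idx=0, l2_idx=0
L1[0] = 1; L2[1][0] = 70

Answer: 70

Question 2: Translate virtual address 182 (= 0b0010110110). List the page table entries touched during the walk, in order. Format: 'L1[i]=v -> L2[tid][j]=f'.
Answer: L1[1]=0 -> L2[0][1]=98

Derivation:
vaddr = 182 = 0b0010110110
Split: l1_idx=1, l2_idx=1, offset=22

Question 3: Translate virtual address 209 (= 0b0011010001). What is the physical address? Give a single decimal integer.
Answer: 337

Derivation:
vaddr = 209 = 0b0011010001
Split: l1_idx=1, l2_idx=2, offset=17
L1[1] = 0
L2[0][2] = 10
paddr = 10 * 32 + 17 = 337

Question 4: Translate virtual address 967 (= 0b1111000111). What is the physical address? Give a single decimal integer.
vaddr = 967 = 0b1111000111
Split: l1_idx=7, l2_idx=2, offset=7
L1[7] = 3
L2[3][2] = 13
paddr = 13 * 32 + 7 = 423

Answer: 423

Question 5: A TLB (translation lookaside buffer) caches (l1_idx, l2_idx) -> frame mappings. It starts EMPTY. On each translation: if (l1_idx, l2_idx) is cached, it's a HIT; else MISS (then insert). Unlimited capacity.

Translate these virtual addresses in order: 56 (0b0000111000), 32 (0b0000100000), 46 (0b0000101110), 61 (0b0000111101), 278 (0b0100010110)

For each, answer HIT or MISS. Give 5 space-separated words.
vaddr=56: (0,1) not in TLB -> MISS, insert
vaddr=32: (0,1) in TLB -> HIT
vaddr=46: (0,1) in TLB -> HIT
vaddr=61: (0,1) in TLB -> HIT
vaddr=278: (2,0) not in TLB -> MISS, insert

Answer: MISS HIT HIT HIT MISS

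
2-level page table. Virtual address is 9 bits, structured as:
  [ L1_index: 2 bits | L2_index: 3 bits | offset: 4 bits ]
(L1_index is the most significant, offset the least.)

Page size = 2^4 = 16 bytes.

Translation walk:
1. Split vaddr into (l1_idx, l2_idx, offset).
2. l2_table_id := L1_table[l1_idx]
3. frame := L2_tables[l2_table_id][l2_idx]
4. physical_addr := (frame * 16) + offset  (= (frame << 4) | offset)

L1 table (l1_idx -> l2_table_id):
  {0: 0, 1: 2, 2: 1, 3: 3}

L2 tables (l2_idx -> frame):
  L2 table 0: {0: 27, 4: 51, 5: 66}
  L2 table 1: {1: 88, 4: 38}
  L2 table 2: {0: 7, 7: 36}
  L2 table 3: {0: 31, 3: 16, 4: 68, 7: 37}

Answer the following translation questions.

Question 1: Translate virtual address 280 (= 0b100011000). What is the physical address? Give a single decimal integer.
vaddr = 280 = 0b100011000
Split: l1_idx=2, l2_idx=1, offset=8
L1[2] = 1
L2[1][1] = 88
paddr = 88 * 16 + 8 = 1416

Answer: 1416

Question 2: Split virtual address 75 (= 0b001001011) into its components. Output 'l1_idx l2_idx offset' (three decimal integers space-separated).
Answer: 0 4 11

Derivation:
vaddr = 75 = 0b001001011
  top 2 bits -> l1_idx = 0
  next 3 bits -> l2_idx = 4
  bottom 4 bits -> offset = 11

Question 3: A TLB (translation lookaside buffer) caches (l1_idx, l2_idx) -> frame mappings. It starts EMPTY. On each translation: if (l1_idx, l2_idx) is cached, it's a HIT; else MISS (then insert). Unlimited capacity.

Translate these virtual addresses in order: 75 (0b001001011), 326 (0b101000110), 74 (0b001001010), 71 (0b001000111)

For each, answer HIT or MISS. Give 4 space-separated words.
Answer: MISS MISS HIT HIT

Derivation:
vaddr=75: (0,4) not in TLB -> MISS, insert
vaddr=326: (2,4) not in TLB -> MISS, insert
vaddr=74: (0,4) in TLB -> HIT
vaddr=71: (0,4) in TLB -> HIT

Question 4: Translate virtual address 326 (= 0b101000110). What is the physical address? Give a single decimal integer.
Answer: 614

Derivation:
vaddr = 326 = 0b101000110
Split: l1_idx=2, l2_idx=4, offset=6
L1[2] = 1
L2[1][4] = 38
paddr = 38 * 16 + 6 = 614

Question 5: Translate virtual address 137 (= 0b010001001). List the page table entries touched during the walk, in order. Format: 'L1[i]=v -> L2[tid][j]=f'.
Answer: L1[1]=2 -> L2[2][0]=7

Derivation:
vaddr = 137 = 0b010001001
Split: l1_idx=1, l2_idx=0, offset=9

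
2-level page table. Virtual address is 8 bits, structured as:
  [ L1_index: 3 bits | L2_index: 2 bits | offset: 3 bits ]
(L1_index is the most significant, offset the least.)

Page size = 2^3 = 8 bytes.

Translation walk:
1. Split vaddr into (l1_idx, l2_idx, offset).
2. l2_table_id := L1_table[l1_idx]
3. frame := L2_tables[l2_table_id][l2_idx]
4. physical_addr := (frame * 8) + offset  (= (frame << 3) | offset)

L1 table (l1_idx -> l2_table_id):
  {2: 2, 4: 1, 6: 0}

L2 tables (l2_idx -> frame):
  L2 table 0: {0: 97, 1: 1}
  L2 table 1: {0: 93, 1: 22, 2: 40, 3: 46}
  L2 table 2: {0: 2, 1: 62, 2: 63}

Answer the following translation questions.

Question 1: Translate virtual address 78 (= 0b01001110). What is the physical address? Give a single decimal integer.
vaddr = 78 = 0b01001110
Split: l1_idx=2, l2_idx=1, offset=6
L1[2] = 2
L2[2][1] = 62
paddr = 62 * 8 + 6 = 502

Answer: 502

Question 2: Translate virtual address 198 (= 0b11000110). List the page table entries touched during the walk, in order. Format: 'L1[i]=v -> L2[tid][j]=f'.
Answer: L1[6]=0 -> L2[0][0]=97

Derivation:
vaddr = 198 = 0b11000110
Split: l1_idx=6, l2_idx=0, offset=6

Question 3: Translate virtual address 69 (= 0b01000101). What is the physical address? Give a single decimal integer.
Answer: 21

Derivation:
vaddr = 69 = 0b01000101
Split: l1_idx=2, l2_idx=0, offset=5
L1[2] = 2
L2[2][0] = 2
paddr = 2 * 8 + 5 = 21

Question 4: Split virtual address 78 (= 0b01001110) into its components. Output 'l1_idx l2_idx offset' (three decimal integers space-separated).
vaddr = 78 = 0b01001110
  top 3 bits -> l1_idx = 2
  next 2 bits -> l2_idx = 1
  bottom 3 bits -> offset = 6

Answer: 2 1 6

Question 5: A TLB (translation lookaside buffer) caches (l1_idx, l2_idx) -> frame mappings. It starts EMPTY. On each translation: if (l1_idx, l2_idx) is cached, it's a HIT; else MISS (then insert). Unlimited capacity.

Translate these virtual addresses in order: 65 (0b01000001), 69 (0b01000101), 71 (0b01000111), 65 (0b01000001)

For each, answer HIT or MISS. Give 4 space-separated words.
Answer: MISS HIT HIT HIT

Derivation:
vaddr=65: (2,0) not in TLB -> MISS, insert
vaddr=69: (2,0) in TLB -> HIT
vaddr=71: (2,0) in TLB -> HIT
vaddr=65: (2,0) in TLB -> HIT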